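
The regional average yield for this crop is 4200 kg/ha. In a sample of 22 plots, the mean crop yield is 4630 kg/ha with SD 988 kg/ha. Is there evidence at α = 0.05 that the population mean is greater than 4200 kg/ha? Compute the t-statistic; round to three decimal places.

2.041

H0: μ = 4200; H1: μ > 4200 (one-sample t-test, right-tailed).
t = (x̄ − μ₀)/(s/√n) = (4630 − 4200)/(988/√22) = 2.041
df = n − 1 = 21
p-value = P(T ≥ 2.041) ≈ 0.0270
Since p ≈ 0.0270 < α = 0.05, reject H0; the data support H1.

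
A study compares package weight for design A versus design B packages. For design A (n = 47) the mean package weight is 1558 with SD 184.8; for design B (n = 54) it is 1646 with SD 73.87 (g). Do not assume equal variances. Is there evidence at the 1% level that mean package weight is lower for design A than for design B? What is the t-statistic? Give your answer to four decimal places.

-3.0588

Let group 1 = design A, group 2 = design B. H0: μ_1 = μ_2; H1: μ_1 < μ_2 (Welch's two-sample t-test, left-tailed).
t = (x̄_1 − x̄_2)/√(s_1²/n_1 + s_2²/n_2) = (1558 − 1646)/√(184.8²/47 + 73.87²/54) = -3.0588
Welch–Satterthwaite df ≈ 58.70
p-value = P(T ≤ -3.0588) ≈ 0.002
Since p ≈ 0.002 < α = 0.01, reject H0; the evidence is statistically significant.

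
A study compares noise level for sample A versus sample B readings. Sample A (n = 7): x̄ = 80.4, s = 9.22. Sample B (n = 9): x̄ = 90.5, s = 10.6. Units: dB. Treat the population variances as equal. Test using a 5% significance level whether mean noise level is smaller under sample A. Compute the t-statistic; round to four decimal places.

-1.9978

Let group 1 = sample A, group 2 = sample B. H0: μ_1 = μ_2; H1: μ_1 < μ_2 (two-sample pooled-variance t-test, left-tailed).
s_p² = [(7−1)·9.22² + (9−1)·10.6²]/(7+9−2) = 100.638
t = (80.4 − 90.5)/√[100.638·(1/7 + 1/9)] = -1.9978
df = n₁ + n₂ − 2 = 14
p-value = P(T ≤ -1.9978) ≈ 0.033
Since p ≈ 0.033 < α = 0.05, reject H0; the data support H1.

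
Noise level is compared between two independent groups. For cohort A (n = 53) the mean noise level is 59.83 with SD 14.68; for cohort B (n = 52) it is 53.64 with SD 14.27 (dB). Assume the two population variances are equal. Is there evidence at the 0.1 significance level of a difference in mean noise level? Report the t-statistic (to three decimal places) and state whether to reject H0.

t = 2.190; reject H0

Let group 1 = cohort A, group 2 = cohort B. H0: μ_1 = μ_2; H1: μ_1 ≠ μ_2 (two-sample pooled-variance t-test, two-sided).
s_p² = [(53−1)·14.68² + (52−1)·14.27²]/(53+52−2) = 209.625
t = (59.83 − 53.64)/√[209.625·(1/53 + 1/52)] = 2.190
df = n₁ + n₂ − 2 = 103
Two-sided p-value ≈ 0.0308
Since p ≈ 0.0308 < α = 0.1, reject H0; the data support H1.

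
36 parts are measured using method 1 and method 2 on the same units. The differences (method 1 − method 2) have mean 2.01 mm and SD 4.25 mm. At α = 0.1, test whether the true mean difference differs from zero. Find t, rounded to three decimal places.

H0: μ_d = 0; H1: μ_d ≠ 0 (paired t-test on the differences, two-sided).
t = d̄/(s_d/√n) = 2.01/(4.25/√36) = 2.838
df = n − 1 = 35
Two-sided p-value ≈ 0.0075
Since p ≈ 0.0075 < α = 0.1, reject H0; the data support H1.

2.838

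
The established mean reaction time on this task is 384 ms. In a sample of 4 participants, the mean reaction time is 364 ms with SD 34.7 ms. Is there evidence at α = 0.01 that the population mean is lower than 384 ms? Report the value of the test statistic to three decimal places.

-1.153

H0: μ = 384; H1: μ < 384 (one-sample t-test, left-tailed).
t = (x̄ − μ₀)/(s/√n) = (364 − 384)/(34.7/√4) = -1.153
df = n − 1 = 3
p-value = P(T ≤ -1.153) ≈ 0.1663
Since p ≈ 0.1663 > α = 0.01, fail to reject H0; the data do not provide sufficient evidence against H0.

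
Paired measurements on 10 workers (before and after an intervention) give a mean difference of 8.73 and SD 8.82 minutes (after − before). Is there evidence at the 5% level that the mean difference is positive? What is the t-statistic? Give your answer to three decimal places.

3.130

H0: μ_d = 0; H1: μ_d > 0 (paired t-test on the differences, right-tailed).
t = d̄/(s_d/√n) = 8.73/(8.82/√10) = 3.130
df = n − 1 = 9
p-value = P(T ≥ 3.130) ≈ 0.0061
Since p ≈ 0.0061 < α = 0.05, reject H0; the evidence is statistically significant.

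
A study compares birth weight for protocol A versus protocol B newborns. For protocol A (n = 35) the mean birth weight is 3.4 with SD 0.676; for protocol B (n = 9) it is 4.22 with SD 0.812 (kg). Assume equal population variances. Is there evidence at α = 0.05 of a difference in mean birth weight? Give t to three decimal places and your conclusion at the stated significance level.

t = -3.117; reject H0

Let group 1 = protocol A, group 2 = protocol B. H0: μ_1 = μ_2; H1: μ_1 ≠ μ_2 (two-sample pooled-variance t-test, two-sided).
s_p² = [(35−1)·0.676² + (9−1)·0.812²]/(35+9−2) = 0.495522
t = (3.4 − 4.22)/√[0.495522·(1/35 + 1/9)] = -3.117
df = n₁ + n₂ − 2 = 42
Two-sided p-value ≈ 0.0033
Since p ≈ 0.0033 < α = 0.05, reject H0; the data support H1.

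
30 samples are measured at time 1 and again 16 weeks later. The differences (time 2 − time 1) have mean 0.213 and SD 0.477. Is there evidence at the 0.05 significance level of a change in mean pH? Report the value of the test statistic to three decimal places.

H0: μ_d = 0; H1: μ_d ≠ 0 (paired t-test on the differences, two-sided).
t = d̄/(s_d/√n) = 0.213/(0.477/√30) = 2.446
df = n − 1 = 29
Two-sided p-value ≈ 0.0208
Since p ≈ 0.0208 < α = 0.05, reject H0; the evidence is statistically significant.

2.446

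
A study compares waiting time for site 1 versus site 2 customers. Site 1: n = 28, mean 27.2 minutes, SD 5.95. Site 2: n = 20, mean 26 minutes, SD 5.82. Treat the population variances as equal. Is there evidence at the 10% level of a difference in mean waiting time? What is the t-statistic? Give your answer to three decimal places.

0.695

Let group 1 = site 1, group 2 = site 2. H0: μ_1 = μ_2; H1: μ_1 ≠ μ_2 (two-sample pooled-variance t-test, two-sided).
s_p² = [(28−1)·5.95² + (20−1)·5.82²]/(28+20−2) = 34.7705
t = (27.2 − 26)/√[34.7705·(1/28 + 1/20)] = 0.695
df = n₁ + n₂ − 2 = 46
Two-sided p-value ≈ 0.490
Since p ≈ 0.490 > α = 0.1, fail to reject H0; the data do not provide sufficient evidence against H0.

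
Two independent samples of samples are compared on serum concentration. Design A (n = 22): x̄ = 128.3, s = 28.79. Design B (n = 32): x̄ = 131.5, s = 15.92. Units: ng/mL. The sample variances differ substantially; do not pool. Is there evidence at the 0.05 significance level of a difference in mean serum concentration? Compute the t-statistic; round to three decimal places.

Let group 1 = design A, group 2 = design B. H0: μ_1 = μ_2; H1: μ_1 ≠ μ_2 (Welch's two-sample t-test, two-sided).
t = (x̄_1 − x̄_2)/√(s_1²/n_1 + s_2²/n_2) = (128.3 − 131.5)/√(28.79²/22 + 15.92²/32) = -0.474
Welch–Satterthwaite df ≈ 29.86
Two-sided p-value ≈ 0.6390
Since p ≈ 0.6390 > α = 0.05, fail to reject H0; the evidence is not statistically significant.

-0.474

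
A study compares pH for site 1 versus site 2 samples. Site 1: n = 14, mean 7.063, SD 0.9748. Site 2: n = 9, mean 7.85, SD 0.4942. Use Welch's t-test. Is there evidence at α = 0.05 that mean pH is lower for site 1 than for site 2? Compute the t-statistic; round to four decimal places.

Let group 1 = site 1, group 2 = site 2. H0: μ_1 = μ_2; H1: μ_1 < μ_2 (Welch's two-sample t-test, left-tailed).
t = (x̄_1 − x̄_2)/√(s_1²/n_1 + s_2²/n_2) = (7.063 − 7.85)/√(0.9748²/14 + 0.4942²/9) = -2.5532
Welch–Satterthwaite df ≈ 20.22
p-value = P(T ≤ -2.5532) ≈ 0.0094
Since p ≈ 0.0094 < α = 0.05, reject H0; the evidence is statistically significant.

-2.5532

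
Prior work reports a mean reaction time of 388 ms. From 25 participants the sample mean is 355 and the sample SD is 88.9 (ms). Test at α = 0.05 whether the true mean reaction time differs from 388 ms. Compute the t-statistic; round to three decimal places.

H0: μ = 388; H1: μ ≠ 388 (one-sample t-test, two-sided).
t = (x̄ − μ₀)/(s/√n) = (355 − 388)/(88.9/√25) = -1.856
df = n − 1 = 24
Two-sided p-value ≈ 0.0758
Since p ≈ 0.0758 > α = 0.05, fail to reject H0; the evidence is not statistically significant.

-1.856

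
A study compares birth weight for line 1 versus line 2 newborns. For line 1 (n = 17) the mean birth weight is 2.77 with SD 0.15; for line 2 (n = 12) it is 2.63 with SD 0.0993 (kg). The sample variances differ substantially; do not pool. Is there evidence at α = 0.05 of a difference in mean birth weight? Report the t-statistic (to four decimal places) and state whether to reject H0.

t = 3.0227; reject H0

Let group 1 = line 1, group 2 = line 2. H0: μ_1 = μ_2; H1: μ_1 ≠ μ_2 (Welch's two-sample t-test, two-sided).
t = (x̄_1 − x̄_2)/√(s_1²/n_1 + s_2²/n_2) = (2.77 − 2.63)/√(0.15²/17 + 0.0993²/12) = 3.0227
Welch–Satterthwaite df ≈ 26.93
Two-sided p-value ≈ 0.0054
Since p ≈ 0.0054 < α = 0.05, reject H0; the data support H1.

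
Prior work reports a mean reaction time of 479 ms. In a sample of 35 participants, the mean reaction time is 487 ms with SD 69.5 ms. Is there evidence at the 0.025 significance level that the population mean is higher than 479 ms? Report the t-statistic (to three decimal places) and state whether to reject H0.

t = 0.681; fail to reject H0

H0: μ = 479; H1: μ > 479 (one-sample t-test, right-tailed).
t = (x̄ − μ₀)/(s/√n) = (487 − 479)/(69.5/√35) = 0.681
df = n − 1 = 34
p-value = P(T ≥ 0.681) ≈ 0.250
Since p ≈ 0.250 > α = 0.025, fail to reject H0; the evidence is not statistically significant.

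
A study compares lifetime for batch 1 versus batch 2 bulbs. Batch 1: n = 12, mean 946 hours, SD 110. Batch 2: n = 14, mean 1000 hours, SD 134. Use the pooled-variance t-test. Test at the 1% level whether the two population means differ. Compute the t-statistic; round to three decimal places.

-1.111

Let group 1 = batch 1, group 2 = batch 2. H0: μ_1 = μ_2; H1: μ_1 ≠ μ_2 (two-sample pooled-variance t-test, two-sided).
s_p² = [(12−1)·110² + (14−1)·134²]/(12+14−2) = 15272
t = (946 − 1000)/√[15272·(1/12 + 1/14)] = -1.111
df = n₁ + n₂ − 2 = 24
Two-sided p-value ≈ 0.278
Since p ≈ 0.278 > α = 0.01, fail to reject H0; the evidence is not statistically significant.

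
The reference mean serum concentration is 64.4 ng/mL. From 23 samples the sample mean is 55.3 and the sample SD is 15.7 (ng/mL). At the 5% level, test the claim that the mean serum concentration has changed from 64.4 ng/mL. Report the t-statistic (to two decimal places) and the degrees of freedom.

H0: μ = 64.4; H1: μ ≠ 64.4 (one-sample t-test, two-sided).
t = (x̄ − μ₀)/(s/√n) = (55.3 − 64.4)/(15.7/√23) = -2.78
df = n − 1 = 22
Two-sided p-value ≈ 0.0109
Since p ≈ 0.0109 < α = 0.05, reject H0; the evidence is statistically significant.

t = -2.78, df = 22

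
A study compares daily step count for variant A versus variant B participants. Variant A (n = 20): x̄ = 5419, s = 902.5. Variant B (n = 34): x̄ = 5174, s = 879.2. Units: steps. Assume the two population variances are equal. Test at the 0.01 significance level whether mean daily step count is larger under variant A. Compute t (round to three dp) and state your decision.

t = 0.979; fail to reject H0

Let group 1 = variant A, group 2 = variant B. H0: μ_1 = μ_2; H1: μ_1 > μ_2 (two-sample pooled-variance t-test, right-tailed).
s_p² = [(20−1)·902.5² + (34−1)·879.2²]/(20+34−2) = 788161
t = (5419 − 5174)/√[788161·(1/20 + 1/34)] = 0.979
df = n₁ + n₂ − 2 = 52
p-value = P(T ≥ 0.979) ≈ 0.1660
Since p ≈ 0.1660 > α = 0.01, fail to reject H0; the evidence is not statistically significant.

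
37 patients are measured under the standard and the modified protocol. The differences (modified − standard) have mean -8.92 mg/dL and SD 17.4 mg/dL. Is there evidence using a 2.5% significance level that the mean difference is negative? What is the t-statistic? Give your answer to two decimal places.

-3.12

H0: μ_d = 0; H1: μ_d < 0 (paired t-test on the differences, left-tailed).
t = d̄/(s_d/√n) = -8.92/(17.4/√37) = -3.12
df = n − 1 = 36
p-value = P(T ≤ -3.12) ≈ 0.002
Since p ≈ 0.002 < α = 0.025, reject H0; the data support H1.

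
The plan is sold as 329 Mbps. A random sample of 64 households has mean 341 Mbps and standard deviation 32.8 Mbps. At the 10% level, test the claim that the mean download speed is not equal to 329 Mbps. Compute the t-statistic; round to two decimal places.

2.93

H0: μ = 329; H1: μ ≠ 329 (one-sample t-test, two-sided).
t = (x̄ − μ₀)/(s/√n) = (341 − 329)/(32.8/√64) = 2.93
df = n − 1 = 63
Two-sided p-value ≈ 0.0048
Since p ≈ 0.0048 < α = 0.1, reject H0; the evidence is statistically significant.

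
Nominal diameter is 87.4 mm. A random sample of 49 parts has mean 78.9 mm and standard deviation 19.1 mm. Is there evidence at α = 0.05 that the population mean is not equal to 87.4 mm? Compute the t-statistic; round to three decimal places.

-3.115

H0: μ = 87.4; H1: μ ≠ 87.4 (one-sample t-test, two-sided).
t = (x̄ − μ₀)/(s/√n) = (78.9 − 87.4)/(19.1/√49) = -3.115
df = n − 1 = 48
Two-sided p-value ≈ 0.003
Since p ≈ 0.003 < α = 0.05, reject H0; the evidence is statistically significant.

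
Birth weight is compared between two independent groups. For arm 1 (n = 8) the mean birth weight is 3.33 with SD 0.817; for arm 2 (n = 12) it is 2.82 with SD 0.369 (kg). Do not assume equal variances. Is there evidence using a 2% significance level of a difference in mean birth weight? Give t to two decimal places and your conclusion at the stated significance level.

Let group 1 = arm 1, group 2 = arm 2. H0: μ_1 = μ_2; H1: μ_1 ≠ μ_2 (Welch's two-sample t-test, two-sided).
t = (x̄_1 − x̄_2)/√(s_1²/n_1 + s_2²/n_2) = (3.33 − 2.82)/√(0.817²/8 + 0.369²/12) = 1.66
Welch–Satterthwaite df ≈ 8.93
Two-sided p-value ≈ 0.1323
Since p ≈ 0.1323 > α = 0.02, fail to reject H0; the data do not provide sufficient evidence against H0.

t = 1.66; fail to reject H0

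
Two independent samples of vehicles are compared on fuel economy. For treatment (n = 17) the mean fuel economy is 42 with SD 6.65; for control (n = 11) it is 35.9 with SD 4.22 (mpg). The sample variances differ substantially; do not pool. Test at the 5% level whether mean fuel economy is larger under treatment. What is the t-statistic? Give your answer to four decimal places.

2.9693

Let group 1 = treatment, group 2 = control. H0: μ_1 = μ_2; H1: μ_1 > μ_2 (Welch's two-sample t-test, right-tailed).
t = (x̄_1 − x̄_2)/√(s_1²/n_1 + s_2²/n_2) = (42 − 35.9)/√(6.65²/17 + 4.22²/11) = 2.9693
Welch–Satterthwaite df ≈ 26.00
p-value = P(T ≥ 2.9693) ≈ 0.003
Since p ≈ 0.003 < α = 0.05, reject H0; the evidence is statistically significant.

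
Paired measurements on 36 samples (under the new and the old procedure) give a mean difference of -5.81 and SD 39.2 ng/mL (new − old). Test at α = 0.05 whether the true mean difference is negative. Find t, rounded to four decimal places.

-0.8893

H0: μ_d = 0; H1: μ_d < 0 (paired t-test on the differences, left-tailed).
t = d̄/(s_d/√n) = -5.81/(39.2/√36) = -0.8893
df = n − 1 = 35
p-value = P(T ≤ -0.8893) ≈ 0.1900
Since p ≈ 0.1900 > α = 0.05, fail to reject H0; the evidence is not statistically significant.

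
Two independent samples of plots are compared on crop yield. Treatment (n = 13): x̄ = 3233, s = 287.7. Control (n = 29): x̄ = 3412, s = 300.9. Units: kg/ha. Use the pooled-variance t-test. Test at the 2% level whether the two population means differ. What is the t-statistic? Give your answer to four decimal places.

Let group 1 = treatment, group 2 = control. H0: μ_1 = μ_2; H1: μ_1 ≠ μ_2 (two-sample pooled-variance t-test, two-sided).
s_p² = [(13−1)·287.7² + (29−1)·300.9²]/(13+29−2) = 88210
t = (3233 − 3412)/√[88210·(1/13 + 1/29)] = -1.8057
df = n₁ + n₂ − 2 = 40
Two-sided p-value ≈ 0.078
Since p ≈ 0.078 > α = 0.02, fail to reject H0; the data do not provide sufficient evidence against H0.

-1.8057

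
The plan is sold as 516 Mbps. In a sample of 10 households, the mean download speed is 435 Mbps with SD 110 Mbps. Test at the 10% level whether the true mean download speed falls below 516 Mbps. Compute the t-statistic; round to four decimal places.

-2.3286

H0: μ = 516; H1: μ < 516 (one-sample t-test, left-tailed).
t = (x̄ − μ₀)/(s/√n) = (435 − 516)/(110/√10) = -2.3286
df = n − 1 = 9
p-value = P(T ≤ -2.3286) ≈ 0.0224
Since p ≈ 0.0224 < α = 0.1, reject H0; the evidence is statistically significant.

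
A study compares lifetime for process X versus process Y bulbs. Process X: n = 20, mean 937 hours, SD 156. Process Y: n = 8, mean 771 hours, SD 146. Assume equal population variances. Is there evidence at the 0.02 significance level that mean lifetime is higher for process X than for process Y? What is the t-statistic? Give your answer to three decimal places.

2.587

Let group 1 = process X, group 2 = process Y. H0: μ_1 = μ_2; H1: μ_1 > μ_2 (two-sample pooled-variance t-test, right-tailed).
s_p² = [(20−1)·156² + (8−1)·146²]/(20+8−2) = 23522.9
t = (937 − 771)/√[23522.9·(1/20 + 1/8)] = 2.587
df = n₁ + n₂ − 2 = 26
p-value = P(T ≥ 2.587) ≈ 0.0078
Since p ≈ 0.0078 < α = 0.02, reject H0; the data support H1.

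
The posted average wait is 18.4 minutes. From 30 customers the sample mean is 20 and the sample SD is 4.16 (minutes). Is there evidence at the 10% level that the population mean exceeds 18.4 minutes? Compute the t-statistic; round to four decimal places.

H0: μ = 18.4; H1: μ > 18.4 (one-sample t-test, right-tailed).
t = (x̄ − μ₀)/(s/√n) = (20 − 18.4)/(4.16/√30) = 2.1066
df = n − 1 = 29
p-value = P(T ≥ 2.1066) ≈ 0.022
Since p ≈ 0.022 < α = 0.1, reject H0; the data support H1.

2.1066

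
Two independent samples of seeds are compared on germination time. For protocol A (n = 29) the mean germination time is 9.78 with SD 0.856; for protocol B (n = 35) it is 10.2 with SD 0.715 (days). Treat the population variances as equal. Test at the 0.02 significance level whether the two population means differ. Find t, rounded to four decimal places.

Let group 1 = protocol A, group 2 = protocol B. H0: μ_1 = μ_2; H1: μ_1 ≠ μ_2 (two-sample pooled-variance t-test, two-sided).
s_p² = [(29−1)·0.856² + (35−1)·0.715²]/(29+35−2) = 0.611262
t = (9.78 − 10.2)/√[0.611262·(1/29 + 1/35)] = -2.1393
df = n₁ + n₂ − 2 = 62
Two-sided p-value ≈ 0.0364
Since p ≈ 0.0364 > α = 0.02, fail to reject H0; the data do not provide sufficient evidence against H0.

-2.1393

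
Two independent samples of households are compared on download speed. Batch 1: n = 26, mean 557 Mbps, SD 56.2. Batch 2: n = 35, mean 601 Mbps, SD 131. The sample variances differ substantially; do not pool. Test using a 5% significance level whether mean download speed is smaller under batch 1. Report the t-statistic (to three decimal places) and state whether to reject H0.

t = -1.779; reject H0

Let group 1 = batch 1, group 2 = batch 2. H0: μ_1 = μ_2; H1: μ_1 < μ_2 (Welch's two-sample t-test, left-tailed).
t = (x̄_1 − x̄_2)/√(s_1²/n_1 + s_2²/n_2) = (557 − 601)/√(56.2²/26 + 131²/35) = -1.779
Welch–Satterthwaite df ≈ 48.86
p-value = P(T ≤ -1.779) ≈ 0.041
Since p ≈ 0.041 < α = 0.05, reject H0; the data support H1.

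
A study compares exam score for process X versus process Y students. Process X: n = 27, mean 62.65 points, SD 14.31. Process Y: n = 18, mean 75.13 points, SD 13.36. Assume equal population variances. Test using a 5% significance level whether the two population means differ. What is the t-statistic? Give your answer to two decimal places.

-2.94

Let group 1 = process X, group 2 = process Y. H0: μ_1 = μ_2; H1: μ_1 ≠ μ_2 (two-sample pooled-variance t-test, two-sided).
s_p² = [(27−1)·14.31² + (18−1)·13.36²]/(27+18−2) = 194.384
t = (62.65 − 75.13)/√[194.384·(1/27 + 1/18)] = -2.94
df = n₁ + n₂ − 2 = 43
Two-sided p-value ≈ 0.0052
Since p ≈ 0.0052 < α = 0.05, reject H0; the data support H1.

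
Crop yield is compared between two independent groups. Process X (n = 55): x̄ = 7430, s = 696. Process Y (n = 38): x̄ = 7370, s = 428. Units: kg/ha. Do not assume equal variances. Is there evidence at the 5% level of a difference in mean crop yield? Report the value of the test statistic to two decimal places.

Let group 1 = process X, group 2 = process Y. H0: μ_1 = μ_2; H1: μ_1 ≠ μ_2 (Welch's two-sample t-test, two-sided).
t = (x̄_1 − x̄_2)/√(s_1²/n_1 + s_2²/n_2) = (7430 − 7370)/√(696²/55 + 428²/38) = 0.51
Welch–Satterthwaite df ≈ 89.96
Two-sided p-value ≈ 0.6085
Since p ≈ 0.6085 > α = 0.05, fail to reject H0; the data do not provide sufficient evidence against H0.

0.51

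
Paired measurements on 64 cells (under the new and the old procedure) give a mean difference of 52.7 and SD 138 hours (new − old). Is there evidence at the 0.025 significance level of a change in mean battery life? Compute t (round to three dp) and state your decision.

H0: μ_d = 0; H1: μ_d ≠ 0 (paired t-test on the differences, two-sided).
t = d̄/(s_d/√n) = 52.7/(138/√64) = 3.055
df = n − 1 = 63
Two-sided p-value ≈ 0.003
Since p ≈ 0.003 < α = 0.025, reject H0; the data support H1.

t = 3.055; reject H0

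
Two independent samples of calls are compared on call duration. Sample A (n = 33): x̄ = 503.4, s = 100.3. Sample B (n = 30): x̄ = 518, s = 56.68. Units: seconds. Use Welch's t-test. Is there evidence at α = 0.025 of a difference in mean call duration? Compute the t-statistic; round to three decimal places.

-0.719

Let group 1 = sample A, group 2 = sample B. H0: μ_1 = μ_2; H1: μ_1 ≠ μ_2 (Welch's two-sample t-test, two-sided).
t = (x̄_1 − x̄_2)/√(s_1²/n_1 + s_2²/n_2) = (503.4 − 518)/√(100.3²/33 + 56.68²/30) = -0.719
Welch–Satterthwaite df ≈ 51.43
Two-sided p-value ≈ 0.4752
Since p ≈ 0.4752 > α = 0.025, fail to reject H0; the data do not provide sufficient evidence against H0.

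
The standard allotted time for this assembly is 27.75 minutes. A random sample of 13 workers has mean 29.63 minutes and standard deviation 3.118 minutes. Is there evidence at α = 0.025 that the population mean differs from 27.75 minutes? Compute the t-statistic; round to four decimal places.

2.1740

H0: μ = 27.75; H1: μ ≠ 27.75 (one-sample t-test, two-sided).
t = (x̄ − μ₀)/(s/√n) = (29.63 − 27.75)/(3.118/√13) = 2.1740
df = n − 1 = 12
Two-sided p-value ≈ 0.050
Since p ≈ 0.050 > α = 0.025, fail to reject H0; the evidence is not statistically significant.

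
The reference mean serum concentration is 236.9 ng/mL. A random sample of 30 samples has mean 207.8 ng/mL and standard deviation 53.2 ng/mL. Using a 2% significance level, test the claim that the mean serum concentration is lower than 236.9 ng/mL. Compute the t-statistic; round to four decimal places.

-2.9960

H0: μ = 236.9; H1: μ < 236.9 (one-sample t-test, left-tailed).
t = (x̄ − μ₀)/(s/√n) = (207.8 − 236.9)/(53.2/√30) = -2.9960
df = n − 1 = 29
p-value = P(T ≤ -2.9960) ≈ 0.0028
Since p ≈ 0.0028 < α = 0.02, reject H0; the data support H1.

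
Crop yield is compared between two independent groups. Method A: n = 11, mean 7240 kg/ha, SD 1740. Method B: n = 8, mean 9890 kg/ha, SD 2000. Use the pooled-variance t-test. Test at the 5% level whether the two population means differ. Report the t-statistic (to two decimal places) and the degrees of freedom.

t = -3.08, df = 17

Let group 1 = method A, group 2 = method B. H0: μ_1 = μ_2; H1: μ_1 ≠ μ_2 (two-sample pooled-variance t-test, two-sided).
s_p² = [(11−1)·1740² + (8−1)·2000²]/(11+8−2) = 3428000
t = (7240 − 9890)/√[3428000·(1/11 + 1/8)] = -3.08
df = n₁ + n₂ − 2 = 17
Two-sided p-value ≈ 0.007
Since p ≈ 0.007 < α = 0.05, reject H0; the data support H1.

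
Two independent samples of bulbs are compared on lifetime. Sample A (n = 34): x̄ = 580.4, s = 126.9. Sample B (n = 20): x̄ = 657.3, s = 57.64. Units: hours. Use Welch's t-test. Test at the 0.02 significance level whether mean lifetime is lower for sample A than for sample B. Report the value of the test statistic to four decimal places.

Let group 1 = sample A, group 2 = sample B. H0: μ_1 = μ_2; H1: μ_1 < μ_2 (Welch's two-sample t-test, left-tailed).
t = (x̄_1 − x̄_2)/√(s_1²/n_1 + s_2²/n_2) = (580.4 − 657.3)/√(126.9²/34 + 57.64²/20) = -3.0403
Welch–Satterthwaite df ≈ 49.61
p-value = P(T ≤ -3.0403) ≈ 0.002
Since p ≈ 0.002 < α = 0.02, reject H0; the evidence is statistically significant.

-3.0403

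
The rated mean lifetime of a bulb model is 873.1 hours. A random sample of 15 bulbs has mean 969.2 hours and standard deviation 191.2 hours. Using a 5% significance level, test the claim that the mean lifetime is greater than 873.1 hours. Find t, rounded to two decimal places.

H0: μ = 873.1; H1: μ > 873.1 (one-sample t-test, right-tailed).
t = (x̄ − μ₀)/(s/√n) = (969.2 − 873.1)/(191.2/√15) = 1.95
df = n − 1 = 14
p-value = P(T ≥ 1.95) ≈ 0.0360
Since p ≈ 0.0360 < α = 0.05, reject H0; the evidence is statistically significant.

1.95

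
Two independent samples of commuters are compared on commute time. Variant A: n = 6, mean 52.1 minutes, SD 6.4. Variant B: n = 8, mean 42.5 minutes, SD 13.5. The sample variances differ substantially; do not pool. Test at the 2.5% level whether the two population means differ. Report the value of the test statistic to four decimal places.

1.7643

Let group 1 = variant A, group 2 = variant B. H0: μ_1 = μ_2; H1: μ_1 ≠ μ_2 (Welch's two-sample t-test, two-sided).
t = (x̄_1 − x̄_2)/√(s_1²/n_1 + s_2²/n_2) = (52.1 − 42.5)/√(6.4²/6 + 13.5²/8) = 1.7643
Welch–Satterthwaite df ≈ 10.50
Two-sided p-value ≈ 0.107
Since p ≈ 0.107 > α = 0.025, fail to reject H0; the evidence is not statistically significant.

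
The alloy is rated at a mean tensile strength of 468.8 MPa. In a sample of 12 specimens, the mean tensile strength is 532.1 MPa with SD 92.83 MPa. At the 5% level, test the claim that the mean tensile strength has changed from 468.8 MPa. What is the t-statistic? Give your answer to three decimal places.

2.362

H0: μ = 468.8; H1: μ ≠ 468.8 (one-sample t-test, two-sided).
t = (x̄ − μ₀)/(s/√n) = (532.1 − 468.8)/(92.83/√12) = 2.362
df = n − 1 = 11
Two-sided p-value ≈ 0.0377
Since p ≈ 0.0377 < α = 0.05, reject H0; the data support H1.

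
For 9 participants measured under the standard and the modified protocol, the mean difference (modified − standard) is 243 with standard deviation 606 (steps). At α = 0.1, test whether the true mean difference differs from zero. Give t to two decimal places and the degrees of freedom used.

t = 1.20, df = 8

H0: μ_d = 0; H1: μ_d ≠ 0 (paired t-test on the differences, two-sided).
t = d̄/(s_d/√n) = 243/(606/√9) = 1.20
df = n − 1 = 8
Two-sided p-value ≈ 0.263
Since p ≈ 0.263 > α = 0.1, fail to reject H0; the data do not provide sufficient evidence against H0.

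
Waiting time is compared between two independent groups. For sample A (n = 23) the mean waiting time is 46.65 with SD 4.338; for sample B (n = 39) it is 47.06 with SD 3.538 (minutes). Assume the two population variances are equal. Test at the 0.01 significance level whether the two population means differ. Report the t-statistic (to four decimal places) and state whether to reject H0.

t = -0.4050; fail to reject H0

Let group 1 = sample A, group 2 = sample B. H0: μ_1 = μ_2; H1: μ_1 ≠ μ_2 (two-sample pooled-variance t-test, two-sided).
s_p² = [(23−1)·4.338² + (39−1)·3.538²]/(23+39−2) = 14.8277
t = (46.65 − 47.06)/√[14.8277·(1/23 + 1/39)] = -0.4050
df = n₁ + n₂ − 2 = 60
Two-sided p-value ≈ 0.687
Since p ≈ 0.687 > α = 0.01, fail to reject H0; the evidence is not statistically significant.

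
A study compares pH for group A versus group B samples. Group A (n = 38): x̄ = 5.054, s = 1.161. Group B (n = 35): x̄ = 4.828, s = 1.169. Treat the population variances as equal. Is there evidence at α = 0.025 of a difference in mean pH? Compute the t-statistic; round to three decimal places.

Let group 1 = group A, group 2 = group B. H0: μ_1 = μ_2; H1: μ_1 ≠ μ_2 (two-sample pooled-variance t-test, two-sided).
s_p² = [(38−1)·1.161² + (35−1)·1.169²]/(38+35−2) = 1.35685
t = (5.054 − 4.828)/√[1.35685·(1/38 + 1/35)] = 0.828
df = n₁ + n₂ − 2 = 71
Two-sided p-value ≈ 0.410
Since p ≈ 0.410 > α = 0.025, fail to reject H0; the data do not provide sufficient evidence against H0.

0.828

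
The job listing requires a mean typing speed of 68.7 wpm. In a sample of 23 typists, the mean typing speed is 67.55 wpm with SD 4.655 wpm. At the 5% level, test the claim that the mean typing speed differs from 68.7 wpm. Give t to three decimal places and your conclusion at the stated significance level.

H0: μ = 68.7; H1: μ ≠ 68.7 (one-sample t-test, two-sided).
t = (x̄ − μ₀)/(s/√n) = (67.55 − 68.7)/(4.655/√23) = -1.185
df = n − 1 = 22
Two-sided p-value ≈ 0.2487
Since p ≈ 0.2487 > α = 0.05, fail to reject H0; the data do not provide sufficient evidence against H0.

t = -1.185; fail to reject H0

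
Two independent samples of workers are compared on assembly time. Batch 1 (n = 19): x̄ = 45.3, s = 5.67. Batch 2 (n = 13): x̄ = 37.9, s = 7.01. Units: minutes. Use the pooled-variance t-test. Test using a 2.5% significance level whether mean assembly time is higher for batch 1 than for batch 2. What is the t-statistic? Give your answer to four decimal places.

Let group 1 = batch 1, group 2 = batch 2. H0: μ_1 = μ_2; H1: μ_1 > μ_2 (two-sample pooled-variance t-test, right-tailed).
s_p² = [(19−1)·5.67² + (13−1)·7.01²]/(19+13−2) = 38.9454
t = (45.3 − 37.9)/√[38.9454·(1/19 + 1/13)] = 3.2944
df = n₁ + n₂ − 2 = 30
p-value = P(T ≥ 3.2944) ≈ 0.001
Since p ≈ 0.001 < α = 0.025, reject H0; the data support H1.

3.2944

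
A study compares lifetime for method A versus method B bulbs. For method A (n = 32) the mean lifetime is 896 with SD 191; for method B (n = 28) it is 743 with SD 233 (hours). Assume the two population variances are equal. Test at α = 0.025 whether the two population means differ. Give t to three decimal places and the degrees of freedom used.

Let group 1 = method A, group 2 = method B. H0: μ_1 = μ_2; H1: μ_1 ≠ μ_2 (two-sample pooled-variance t-test, two-sided).
s_p² = [(32−1)·191² + (28−1)·233²]/(32+28−2) = 44770.9
t = (896 − 743)/√[44770.9·(1/32 + 1/28)] = 2.794
df = n₁ + n₂ − 2 = 58
Two-sided p-value ≈ 0.0070
Since p ≈ 0.0070 < α = 0.025, reject H0; the data support H1.

t = 2.794, df = 58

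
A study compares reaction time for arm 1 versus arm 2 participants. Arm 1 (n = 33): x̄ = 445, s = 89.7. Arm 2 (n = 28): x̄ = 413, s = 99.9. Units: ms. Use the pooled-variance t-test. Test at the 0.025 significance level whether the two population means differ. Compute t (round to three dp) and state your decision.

Let group 1 = arm 1, group 2 = arm 2. H0: μ_1 = μ_2; H1: μ_1 ≠ μ_2 (two-sample pooled-variance t-test, two-sided).
s_p² = [(33−1)·89.7² + (28−1)·99.9²]/(33+28−2) = 8931.1
t = (445 − 413)/√[8931.1·(1/33 + 1/28)] = 1.318
df = n₁ + n₂ − 2 = 59
Two-sided p-value ≈ 0.1926
Since p ≈ 0.1926 > α = 0.025, fail to reject H0; the data do not provide sufficient evidence against H0.

t = 1.318; fail to reject H0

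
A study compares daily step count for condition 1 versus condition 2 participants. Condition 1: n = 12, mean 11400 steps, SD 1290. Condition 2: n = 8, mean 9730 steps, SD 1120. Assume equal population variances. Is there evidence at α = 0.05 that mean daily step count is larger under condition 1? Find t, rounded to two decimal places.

2.98

Let group 1 = condition 1, group 2 = condition 2. H0: μ_1 = μ_2; H1: μ_1 > μ_2 (two-sample pooled-variance t-test, right-tailed).
s_p² = [(12−1)·1290² + (8−1)·1120²]/(12+8−2) = 1504770
t = (11400 − 9730)/√[1504770·(1/12 + 1/8)] = 2.98
df = n₁ + n₂ − 2 = 18
p-value = P(T ≥ 2.98) ≈ 0.0040
Since p ≈ 0.0040 < α = 0.05, reject H0; the evidence is statistically significant.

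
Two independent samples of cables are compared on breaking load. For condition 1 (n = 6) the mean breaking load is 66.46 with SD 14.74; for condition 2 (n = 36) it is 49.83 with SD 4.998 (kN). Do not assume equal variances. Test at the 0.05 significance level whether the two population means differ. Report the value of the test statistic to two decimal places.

Let group 1 = condition 1, group 2 = condition 2. H0: μ_1 = μ_2; H1: μ_1 ≠ μ_2 (Welch's two-sample t-test, two-sided).
t = (x̄_1 − x̄_2)/√(s_1²/n_1 + s_2²/n_2) = (66.46 − 49.83)/√(14.74²/6 + 4.998²/36) = 2.74
Welch–Satterthwaite df ≈ 5.19
Two-sided p-value ≈ 0.0393
Since p ≈ 0.0393 < α = 0.05, reject H0; the evidence is statistically significant.

2.74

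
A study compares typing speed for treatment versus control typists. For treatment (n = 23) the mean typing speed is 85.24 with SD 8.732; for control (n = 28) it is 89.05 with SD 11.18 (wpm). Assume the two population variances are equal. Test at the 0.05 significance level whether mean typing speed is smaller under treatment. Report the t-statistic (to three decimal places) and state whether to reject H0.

t = -1.333; fail to reject H0

Let group 1 = treatment, group 2 = control. H0: μ_1 = μ_2; H1: μ_1 < μ_2 (two-sample pooled-variance t-test, left-tailed).
s_p² = [(23−1)·8.732² + (28−1)·11.18²]/(23+28−2) = 103.107
t = (85.24 − 89.05)/√[103.107·(1/23 + 1/28)] = -1.333
df = n₁ + n₂ − 2 = 49
p-value = P(T ≤ -1.333) ≈ 0.094
Since p ≈ 0.094 > α = 0.05, fail to reject H0; the evidence is not statistically significant.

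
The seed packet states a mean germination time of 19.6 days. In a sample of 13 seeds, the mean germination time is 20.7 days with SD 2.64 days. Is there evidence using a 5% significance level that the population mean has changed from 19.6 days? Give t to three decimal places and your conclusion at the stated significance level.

t = 1.502; fail to reject H0

H0: μ = 19.6; H1: μ ≠ 19.6 (one-sample t-test, two-sided).
t = (x̄ − μ₀)/(s/√n) = (20.7 − 19.6)/(2.64/√13) = 1.502
df = n − 1 = 12
Two-sided p-value ≈ 0.159
Since p ≈ 0.159 > α = 0.05, fail to reject H0; the data do not provide sufficient evidence against H0.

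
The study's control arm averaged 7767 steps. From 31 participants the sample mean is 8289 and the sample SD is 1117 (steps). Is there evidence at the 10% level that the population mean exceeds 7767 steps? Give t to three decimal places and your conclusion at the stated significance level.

t = 2.602; reject H0

H0: μ = 7767; H1: μ > 7767 (one-sample t-test, right-tailed).
t = (x̄ − μ₀)/(s/√n) = (8289 − 7767)/(1117/√31) = 2.602
df = n − 1 = 30
p-value = P(T ≥ 2.602) ≈ 0.0071
Since p ≈ 0.0071 < α = 0.1, reject H0; the data support H1.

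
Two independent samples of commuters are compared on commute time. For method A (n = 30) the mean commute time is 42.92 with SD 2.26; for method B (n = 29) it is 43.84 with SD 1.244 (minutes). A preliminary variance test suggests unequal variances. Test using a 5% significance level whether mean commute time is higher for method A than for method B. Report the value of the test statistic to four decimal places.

Let group 1 = method A, group 2 = method B. H0: μ_1 = μ_2; H1: μ_1 > μ_2 (Welch's two-sample t-test, right-tailed).
t = (x̄_1 − x̄_2)/√(s_1²/n_1 + s_2²/n_2) = (42.92 − 43.84)/√(2.26²/30 + 1.244²/29) = -1.9455
Welch–Satterthwaite df ≈ 45.41
p-value = P(T ≥ -1.9455) ≈ 0.9710
Since p ≈ 0.9710 > α = 0.05, fail to reject H0; the evidence is not statistically significant.

-1.9455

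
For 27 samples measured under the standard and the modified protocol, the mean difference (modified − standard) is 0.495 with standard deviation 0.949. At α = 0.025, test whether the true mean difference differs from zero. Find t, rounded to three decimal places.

H0: μ_d = 0; H1: μ_d ≠ 0 (paired t-test on the differences, two-sided).
t = d̄/(s_d/√n) = 0.495/(0.949/√27) = 2.710
df = n − 1 = 26
Two-sided p-value ≈ 0.0117
Since p ≈ 0.0117 < α = 0.025, reject H0; the data support H1.

2.710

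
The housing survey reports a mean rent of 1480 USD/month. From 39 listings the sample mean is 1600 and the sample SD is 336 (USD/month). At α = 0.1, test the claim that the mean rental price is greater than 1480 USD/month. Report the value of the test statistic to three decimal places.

H0: μ = 1480; H1: μ > 1480 (one-sample t-test, right-tailed).
t = (x̄ − μ₀)/(s/√n) = (1600 − 1480)/(336/√39) = 2.230
df = n − 1 = 38
p-value = P(T ≥ 2.230) ≈ 0.0159
Since p ≈ 0.0159 < α = 0.1, reject H0; the evidence is statistically significant.

2.230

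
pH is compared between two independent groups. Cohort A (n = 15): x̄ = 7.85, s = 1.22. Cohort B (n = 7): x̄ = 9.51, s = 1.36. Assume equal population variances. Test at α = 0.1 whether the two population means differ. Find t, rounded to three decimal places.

-2.870

Let group 1 = cohort A, group 2 = cohort B. H0: μ_1 = μ_2; H1: μ_1 ≠ μ_2 (two-sample pooled-variance t-test, two-sided).
s_p² = [(15−1)·1.22² + (7−1)·1.36²]/(15+7−2) = 1.59676
t = (7.85 − 9.51)/√[1.59676·(1/15 + 1/7)] = -2.870
df = n₁ + n₂ − 2 = 20
Two-sided p-value ≈ 0.009
Since p ≈ 0.009 < α = 0.1, reject H0; the data support H1.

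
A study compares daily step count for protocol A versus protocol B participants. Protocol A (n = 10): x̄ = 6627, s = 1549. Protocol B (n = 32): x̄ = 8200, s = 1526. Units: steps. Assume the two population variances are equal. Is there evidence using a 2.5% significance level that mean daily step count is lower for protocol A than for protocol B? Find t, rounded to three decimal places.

-2.836

Let group 1 = protocol A, group 2 = protocol B. H0: μ_1 = μ_2; H1: μ_1 < μ_2 (two-sample pooled-variance t-test, left-tailed).
s_p² = [(10−1)·1549² + (32−1)·1526²]/(10+32−2) = 2344590
t = (6627 − 8200)/√[2344590·(1/10 + 1/32)] = -2.836
df = n₁ + n₂ − 2 = 40
p-value = P(T ≤ -2.836) ≈ 0.004
Since p ≈ 0.004 < α = 0.025, reject H0; the data support H1.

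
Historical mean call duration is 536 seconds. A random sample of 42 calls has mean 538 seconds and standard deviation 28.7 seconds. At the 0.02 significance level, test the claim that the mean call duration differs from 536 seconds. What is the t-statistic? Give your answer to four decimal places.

H0: μ = 536; H1: μ ≠ 536 (one-sample t-test, two-sided).
t = (x̄ − μ₀)/(s/√n) = (538 − 536)/(28.7/√42) = 0.4516
df = n − 1 = 41
Two-sided p-value ≈ 0.654
Since p ≈ 0.654 > α = 0.02, fail to reject H0; the evidence is not statistically significant.

0.4516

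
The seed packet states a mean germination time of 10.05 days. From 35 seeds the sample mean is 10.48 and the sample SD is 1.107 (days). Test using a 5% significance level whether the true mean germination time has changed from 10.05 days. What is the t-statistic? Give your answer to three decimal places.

2.298

H0: μ = 10.05; H1: μ ≠ 10.05 (one-sample t-test, two-sided).
t = (x̄ − μ₀)/(s/√n) = (10.48 − 10.05)/(1.107/√35) = 2.298
df = n − 1 = 34
Two-sided p-value ≈ 0.028
Since p ≈ 0.028 < α = 0.05, reject H0; the evidence is statistically significant.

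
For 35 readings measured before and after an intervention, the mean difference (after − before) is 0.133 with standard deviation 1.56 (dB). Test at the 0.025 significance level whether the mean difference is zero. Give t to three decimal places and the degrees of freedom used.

t = 0.504, df = 34

H0: μ_d = 0; H1: μ_d ≠ 0 (paired t-test on the differences, two-sided).
t = d̄/(s_d/√n) = 0.133/(1.56/√35) = 0.504
df = n − 1 = 34
Two-sided p-value ≈ 0.617
Since p ≈ 0.617 > α = 0.025, fail to reject H0; the evidence is not statistically significant.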